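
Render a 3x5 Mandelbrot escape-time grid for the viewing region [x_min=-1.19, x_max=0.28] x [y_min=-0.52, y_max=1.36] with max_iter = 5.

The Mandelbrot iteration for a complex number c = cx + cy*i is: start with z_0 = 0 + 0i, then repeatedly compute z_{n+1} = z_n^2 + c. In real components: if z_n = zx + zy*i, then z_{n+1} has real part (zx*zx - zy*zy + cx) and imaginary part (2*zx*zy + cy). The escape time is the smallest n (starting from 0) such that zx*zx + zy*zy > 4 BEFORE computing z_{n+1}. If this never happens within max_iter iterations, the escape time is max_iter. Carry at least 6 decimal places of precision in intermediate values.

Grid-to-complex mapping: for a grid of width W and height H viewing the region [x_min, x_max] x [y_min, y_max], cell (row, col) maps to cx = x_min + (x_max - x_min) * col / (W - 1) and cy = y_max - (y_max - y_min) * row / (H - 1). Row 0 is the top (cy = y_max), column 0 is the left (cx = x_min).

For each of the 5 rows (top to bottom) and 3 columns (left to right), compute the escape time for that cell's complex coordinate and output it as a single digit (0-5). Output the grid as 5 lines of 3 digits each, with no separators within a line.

Answer: 222
354
555
555
455

Derivation:
(row=0, col=0): c = -1.1900 + 1.3600i → escape time 2
(row=0, col=1): c = -0.4550 + 1.3600i → escape time 2
(row=0, col=2): c = 0.2800 + 1.3600i → escape time 2
(row=1, col=0): c = -1.1900 + 0.8900i → escape time 3
(row=1, col=1): c = -0.4550 + 0.8900i → escape time 5
(row=1, col=2): c = 0.2800 + 0.8900i → escape time 4
(row=2, col=0): c = -1.1900 + 0.4200i → escape time 5
(row=2, col=1): c = -0.4550 + 0.4200i → escape time 5
(row=2, col=2): c = 0.2800 + 0.4200i → escape time 5
(row=3, col=0): c = -1.1900 + -0.0500i → escape time 5
(row=3, col=1): c = -0.4550 + -0.0500i → escape time 5
(row=3, col=2): c = 0.2800 + -0.0500i → escape time 5
(row=4, col=0): c = -1.1900 + -0.5200i → escape time 4
(row=4, col=1): c = -0.4550 + -0.5200i → escape time 5
(row=4, col=2): c = 0.2800 + -0.5200i → escape time 5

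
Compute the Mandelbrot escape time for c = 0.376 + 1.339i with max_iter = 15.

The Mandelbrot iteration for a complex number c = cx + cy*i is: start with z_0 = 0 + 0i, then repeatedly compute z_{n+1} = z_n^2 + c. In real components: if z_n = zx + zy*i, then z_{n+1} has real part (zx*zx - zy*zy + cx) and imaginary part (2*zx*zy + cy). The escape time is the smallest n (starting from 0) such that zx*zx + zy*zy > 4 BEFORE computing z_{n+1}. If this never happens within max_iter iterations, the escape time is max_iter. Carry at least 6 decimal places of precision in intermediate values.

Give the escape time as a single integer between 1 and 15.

z_0 = 0 + 0i, c = 0.3760 + 1.3390i
Iter 1: z = 0.3760 + 1.3390i, |z|^2 = 1.9343
Iter 2: z = -1.2755 + 2.3459i, |z|^2 = 7.1304
Escaped at iteration 2

Answer: 2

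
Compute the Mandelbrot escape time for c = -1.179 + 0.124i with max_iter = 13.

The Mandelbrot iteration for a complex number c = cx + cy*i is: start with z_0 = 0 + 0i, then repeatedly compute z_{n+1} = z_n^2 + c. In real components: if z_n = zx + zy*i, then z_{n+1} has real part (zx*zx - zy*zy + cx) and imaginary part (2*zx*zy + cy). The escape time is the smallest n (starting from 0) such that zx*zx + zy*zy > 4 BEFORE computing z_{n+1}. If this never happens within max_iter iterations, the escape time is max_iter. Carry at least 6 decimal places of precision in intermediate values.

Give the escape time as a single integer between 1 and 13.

z_0 = 0 + 0i, c = -1.1790 + 0.1240i
Iter 1: z = -1.1790 + 0.1240i, |z|^2 = 1.4054
Iter 2: z = 0.1957 + -0.1684i, |z|^2 = 0.0666
Iter 3: z = -1.1691 + 0.0581i, |z|^2 = 1.3701
Iter 4: z = 0.1844 + -0.0119i, |z|^2 = 0.0341
Iter 5: z = -1.1452 + 0.1196i, |z|^2 = 1.3257
Iter 6: z = 0.1181 + -0.1500i, |z|^2 = 0.0364
Iter 7: z = -1.1876 + 0.0886i, |z|^2 = 1.4181
Iter 8: z = 0.2234 + -0.0864i, |z|^2 = 0.0574
Iter 9: z = -1.1365 + 0.0854i, |z|^2 = 1.2990
Iter 10: z = 0.1054 + -0.0701i, |z|^2 = 0.0160
Iter 11: z = -1.1728 + 0.1092i, |z|^2 = 1.3874
Iter 12: z = 0.1845 + -0.1322i, |z|^2 = 0.0515

Answer: 13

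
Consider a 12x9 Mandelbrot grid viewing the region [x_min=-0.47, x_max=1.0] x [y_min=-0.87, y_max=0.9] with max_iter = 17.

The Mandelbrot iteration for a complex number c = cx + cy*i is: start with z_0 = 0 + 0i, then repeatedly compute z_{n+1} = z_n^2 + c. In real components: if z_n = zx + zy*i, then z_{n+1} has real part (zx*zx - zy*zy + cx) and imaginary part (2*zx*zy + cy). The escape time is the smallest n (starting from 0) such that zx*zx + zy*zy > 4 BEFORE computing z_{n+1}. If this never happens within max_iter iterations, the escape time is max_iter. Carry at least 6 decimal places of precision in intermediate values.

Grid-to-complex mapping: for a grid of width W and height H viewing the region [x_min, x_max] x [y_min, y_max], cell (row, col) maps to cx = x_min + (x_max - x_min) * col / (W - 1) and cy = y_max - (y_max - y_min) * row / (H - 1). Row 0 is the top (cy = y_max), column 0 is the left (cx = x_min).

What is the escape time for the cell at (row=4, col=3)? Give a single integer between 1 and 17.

z_0 = 0 + 0i, c = -0.0691 + 0.0150i
Iter 1: z = -0.0691 + 0.0150i, |z|^2 = 0.0050
Iter 2: z = -0.0645 + 0.0129i, |z|^2 = 0.0043
Iter 3: z = -0.0651 + 0.0133i, |z|^2 = 0.0044
Iter 4: z = -0.0650 + 0.0133i, |z|^2 = 0.0044
Iter 5: z = -0.0650 + 0.0133i, |z|^2 = 0.0044
Iter 6: z = -0.0650 + 0.0133i, |z|^2 = 0.0044
Iter 7: z = -0.0650 + 0.0133i, |z|^2 = 0.0044
Iter 8: z = -0.0650 + 0.0133i, |z|^2 = 0.0044
Iter 9: z = -0.0650 + 0.0133i, |z|^2 = 0.0044
Iter 10: z = -0.0650 + 0.0133i, |z|^2 = 0.0044
Iter 11: z = -0.0650 + 0.0133i, |z|^2 = 0.0044
Iter 12: z = -0.0650 + 0.0133i, |z|^2 = 0.0044
Iter 13: z = -0.0650 + 0.0133i, |z|^2 = 0.0044
Iter 14: z = -0.0650 + 0.0133i, |z|^2 = 0.0044
Iter 15: z = -0.0650 + 0.0133i, |z|^2 = 0.0044
Iter 16: z = -0.0650 + 0.0133i, |z|^2 = 0.0044

Answer: 17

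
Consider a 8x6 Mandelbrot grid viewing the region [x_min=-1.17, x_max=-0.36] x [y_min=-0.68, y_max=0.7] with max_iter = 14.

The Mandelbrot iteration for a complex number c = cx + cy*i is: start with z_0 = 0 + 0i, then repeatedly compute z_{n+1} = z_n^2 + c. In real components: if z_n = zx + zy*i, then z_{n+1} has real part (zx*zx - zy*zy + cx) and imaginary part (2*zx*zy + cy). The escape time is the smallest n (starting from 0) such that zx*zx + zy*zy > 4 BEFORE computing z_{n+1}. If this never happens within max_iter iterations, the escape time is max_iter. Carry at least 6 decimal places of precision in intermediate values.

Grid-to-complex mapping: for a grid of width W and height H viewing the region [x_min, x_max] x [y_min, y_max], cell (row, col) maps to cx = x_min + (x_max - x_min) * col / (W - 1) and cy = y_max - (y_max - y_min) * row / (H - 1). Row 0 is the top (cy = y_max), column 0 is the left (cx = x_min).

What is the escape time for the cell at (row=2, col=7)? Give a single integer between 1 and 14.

Answer: 14

Derivation:
z_0 = 0 + 0i, c = -0.3600 + 0.1480i
Iter 1: z = -0.3600 + 0.1480i, |z|^2 = 0.1515
Iter 2: z = -0.2523 + 0.0414i, |z|^2 = 0.0654
Iter 3: z = -0.2981 + 0.1271i, |z|^2 = 0.1050
Iter 4: z = -0.2873 + 0.0722i, |z|^2 = 0.0878
Iter 5: z = -0.2827 + 0.1065i, |z|^2 = 0.0912
Iter 6: z = -0.2914 + 0.0878i, |z|^2 = 0.0926
Iter 7: z = -0.2828 + 0.0968i, |z|^2 = 0.0893
Iter 8: z = -0.2894 + 0.0932i, |z|^2 = 0.0925
Iter 9: z = -0.2849 + 0.0940i, |z|^2 = 0.0900
Iter 10: z = -0.2877 + 0.0944i, |z|^2 = 0.0917
Iter 11: z = -0.2862 + 0.0937i, |z|^2 = 0.0907
Iter 12: z = -0.2869 + 0.0944i, |z|^2 = 0.0912
Iter 13: z = -0.2866 + 0.0938i, |z|^2 = 0.0910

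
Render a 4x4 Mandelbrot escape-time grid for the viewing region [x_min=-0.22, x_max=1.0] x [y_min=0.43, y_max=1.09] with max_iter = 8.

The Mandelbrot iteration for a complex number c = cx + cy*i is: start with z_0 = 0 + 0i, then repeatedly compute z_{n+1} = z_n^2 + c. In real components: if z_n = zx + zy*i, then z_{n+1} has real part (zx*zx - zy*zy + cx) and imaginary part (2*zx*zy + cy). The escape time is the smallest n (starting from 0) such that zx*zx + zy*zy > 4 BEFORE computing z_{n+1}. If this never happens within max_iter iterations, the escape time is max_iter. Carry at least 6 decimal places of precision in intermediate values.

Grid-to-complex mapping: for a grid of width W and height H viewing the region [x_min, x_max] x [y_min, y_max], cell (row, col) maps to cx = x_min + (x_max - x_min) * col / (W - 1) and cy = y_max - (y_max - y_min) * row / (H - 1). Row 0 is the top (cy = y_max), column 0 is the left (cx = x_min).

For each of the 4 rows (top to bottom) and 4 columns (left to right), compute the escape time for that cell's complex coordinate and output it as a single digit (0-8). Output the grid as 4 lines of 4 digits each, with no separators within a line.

Answer: 7322
8532
8832
8842

Derivation:
(row=0, col=0): c = -0.2200 + 1.0900i → escape time 7
(row=0, col=1): c = 0.1867 + 1.0900i → escape time 3
(row=0, col=2): c = 0.5933 + 1.0900i → escape time 2
(row=0, col=3): c = 1.0000 + 1.0900i → escape time 2
(row=1, col=0): c = -0.2200 + 0.8700i → escape time 8
(row=1, col=1): c = 0.1867 + 0.8700i → escape time 5
(row=1, col=2): c = 0.5933 + 0.8700i → escape time 3
(row=1, col=3): c = 1.0000 + 0.8700i → escape time 2
(row=2, col=0): c = -0.2200 + 0.6500i → escape time 8
(row=2, col=1): c = 0.1867 + 0.6500i → escape time 8
(row=2, col=2): c = 0.5933 + 0.6500i → escape time 3
(row=2, col=3): c = 1.0000 + 0.6500i → escape time 2
(row=3, col=0): c = -0.2200 + 0.4300i → escape time 8
(row=3, col=1): c = 0.1867 + 0.4300i → escape time 8
(row=3, col=2): c = 0.5933 + 0.4300i → escape time 4
(row=3, col=3): c = 1.0000 + 0.4300i → escape time 2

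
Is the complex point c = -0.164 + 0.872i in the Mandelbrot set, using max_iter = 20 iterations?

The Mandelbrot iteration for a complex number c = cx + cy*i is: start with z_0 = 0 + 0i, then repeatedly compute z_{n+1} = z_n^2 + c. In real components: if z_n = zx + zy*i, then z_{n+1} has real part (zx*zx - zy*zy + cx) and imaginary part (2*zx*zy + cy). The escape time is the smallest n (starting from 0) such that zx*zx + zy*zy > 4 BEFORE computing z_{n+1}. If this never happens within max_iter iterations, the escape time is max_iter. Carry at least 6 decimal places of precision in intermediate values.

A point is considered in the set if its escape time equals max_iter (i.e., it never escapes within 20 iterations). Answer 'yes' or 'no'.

Answer: no

Derivation:
z_0 = 0 + 0i, c = -0.1640 + 0.8720i
Iter 1: z = -0.1640 + 0.8720i, |z|^2 = 0.7873
Iter 2: z = -0.8975 + 0.5860i, |z|^2 = 1.1489
Iter 3: z = 0.2981 + -0.1798i, |z|^2 = 0.1212
Iter 4: z = -0.1075 + 0.7648i, |z|^2 = 0.5964
Iter 5: z = -0.7373 + 0.7076i, |z|^2 = 1.0444
Iter 6: z = -0.1210 + -0.1715i, |z|^2 = 0.0441
Iter 7: z = -0.1788 + 0.9135i, |z|^2 = 0.8665
Iter 8: z = -0.9666 + 0.5454i, |z|^2 = 1.2317
Iter 9: z = 0.4728 + -0.1823i, |z|^2 = 0.2568
Iter 10: z = 0.0263 + 0.6996i, |z|^2 = 0.4902
Iter 11: z = -0.6528 + 0.9088i, |z|^2 = 1.2520
Iter 12: z = -0.5638 + -0.3145i, |z|^2 = 0.4168
Iter 13: z = 0.0550 + 1.2266i, |z|^2 = 1.5077
Iter 14: z = -1.6656 + 1.0070i, |z|^2 = 3.7882
Iter 15: z = 1.5963 + -2.4824i, |z|^2 = 8.7104
Escaped at iteration 15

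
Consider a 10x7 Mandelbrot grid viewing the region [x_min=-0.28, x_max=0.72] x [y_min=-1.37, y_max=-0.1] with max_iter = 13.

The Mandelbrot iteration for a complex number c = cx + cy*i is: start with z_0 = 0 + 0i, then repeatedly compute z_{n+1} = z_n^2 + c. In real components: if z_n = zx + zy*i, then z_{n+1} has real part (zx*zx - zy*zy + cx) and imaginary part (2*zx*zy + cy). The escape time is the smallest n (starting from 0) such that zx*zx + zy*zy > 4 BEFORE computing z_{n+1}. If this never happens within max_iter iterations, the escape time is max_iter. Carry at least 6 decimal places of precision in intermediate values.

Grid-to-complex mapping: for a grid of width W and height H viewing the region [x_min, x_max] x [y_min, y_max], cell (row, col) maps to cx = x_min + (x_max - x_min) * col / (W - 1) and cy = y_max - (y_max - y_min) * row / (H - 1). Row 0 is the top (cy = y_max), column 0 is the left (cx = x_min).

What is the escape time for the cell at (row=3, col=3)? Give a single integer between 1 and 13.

z_0 = 0 + 0i, c = 0.0533 + -0.7350i
Iter 1: z = 0.0533 + -0.7350i, |z|^2 = 0.5431
Iter 2: z = -0.4840 + -0.8134i, |z|^2 = 0.8959
Iter 3: z = -0.3740 + 0.0524i, |z|^2 = 0.1426
Iter 4: z = 0.1904 + -0.7742i, |z|^2 = 0.6357
Iter 5: z = -0.5098 + -1.0299i, |z|^2 = 1.3206
Iter 6: z = -0.7474 + 0.3151i, |z|^2 = 0.6580
Iter 7: z = 0.5127 + -1.2061i, |z|^2 = 1.7175
Iter 8: z = -1.1385 + -1.9717i, |z|^2 = 5.1837
Escaped at iteration 8

Answer: 8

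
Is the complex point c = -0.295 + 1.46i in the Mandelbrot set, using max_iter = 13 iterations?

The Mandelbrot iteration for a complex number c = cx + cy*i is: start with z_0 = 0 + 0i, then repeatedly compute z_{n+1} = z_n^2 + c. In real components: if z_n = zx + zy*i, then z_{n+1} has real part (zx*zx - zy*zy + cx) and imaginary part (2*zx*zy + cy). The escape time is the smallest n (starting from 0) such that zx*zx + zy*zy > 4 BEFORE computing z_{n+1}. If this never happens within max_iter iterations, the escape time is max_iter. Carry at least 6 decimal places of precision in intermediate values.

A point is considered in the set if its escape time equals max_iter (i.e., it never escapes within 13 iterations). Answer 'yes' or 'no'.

Answer: no

Derivation:
z_0 = 0 + 0i, c = -0.2950 + 1.4600i
Iter 1: z = -0.2950 + 1.4600i, |z|^2 = 2.2186
Iter 2: z = -2.3396 + 0.5986i, |z|^2 = 5.8319
Escaped at iteration 2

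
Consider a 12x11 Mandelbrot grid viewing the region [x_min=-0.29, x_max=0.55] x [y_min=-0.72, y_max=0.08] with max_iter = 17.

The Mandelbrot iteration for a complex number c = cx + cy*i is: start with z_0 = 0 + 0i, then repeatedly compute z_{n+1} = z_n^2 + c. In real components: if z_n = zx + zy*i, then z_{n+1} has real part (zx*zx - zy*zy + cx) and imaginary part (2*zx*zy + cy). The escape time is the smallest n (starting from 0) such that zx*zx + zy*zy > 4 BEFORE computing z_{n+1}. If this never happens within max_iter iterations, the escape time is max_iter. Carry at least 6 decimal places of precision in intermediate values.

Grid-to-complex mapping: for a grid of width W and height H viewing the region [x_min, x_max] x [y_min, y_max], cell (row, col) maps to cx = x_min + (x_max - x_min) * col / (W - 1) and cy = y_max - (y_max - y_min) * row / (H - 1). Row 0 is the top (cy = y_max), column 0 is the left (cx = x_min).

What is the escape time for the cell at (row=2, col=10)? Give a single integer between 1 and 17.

Answer: 5

Derivation:
z_0 = 0 + 0i, c = 0.4736 + -0.0800i
Iter 1: z = 0.4736 + -0.0800i, |z|^2 = 0.2307
Iter 2: z = 0.6916 + -0.1558i, |z|^2 = 0.5025
Iter 3: z = 0.9276 + -0.2955i, |z|^2 = 0.9478
Iter 4: z = 1.2468 + -0.6282i, |z|^2 = 1.9492
Iter 5: z = 1.6336 + -1.6465i, |z|^2 = 5.3796
Escaped at iteration 5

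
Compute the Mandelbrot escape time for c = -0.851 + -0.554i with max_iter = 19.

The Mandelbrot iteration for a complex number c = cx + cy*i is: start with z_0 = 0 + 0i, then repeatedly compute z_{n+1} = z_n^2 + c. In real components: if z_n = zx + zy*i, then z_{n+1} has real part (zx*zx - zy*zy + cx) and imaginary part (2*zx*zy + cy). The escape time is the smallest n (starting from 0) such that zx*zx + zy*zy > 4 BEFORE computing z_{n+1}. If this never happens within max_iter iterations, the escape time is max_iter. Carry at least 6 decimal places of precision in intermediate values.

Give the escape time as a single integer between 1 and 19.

z_0 = 0 + 0i, c = -0.8510 + -0.5540i
Iter 1: z = -0.8510 + -0.5540i, |z|^2 = 1.0311
Iter 2: z = -0.4337 + 0.3889i, |z|^2 = 0.3394
Iter 3: z = -0.8141 + -0.8914i, |z|^2 = 1.4573
Iter 4: z = -0.9827 + 0.8974i, |z|^2 = 1.7709
Iter 5: z = -0.6906 + -2.3177i, |z|^2 = 5.8485
Escaped at iteration 5

Answer: 5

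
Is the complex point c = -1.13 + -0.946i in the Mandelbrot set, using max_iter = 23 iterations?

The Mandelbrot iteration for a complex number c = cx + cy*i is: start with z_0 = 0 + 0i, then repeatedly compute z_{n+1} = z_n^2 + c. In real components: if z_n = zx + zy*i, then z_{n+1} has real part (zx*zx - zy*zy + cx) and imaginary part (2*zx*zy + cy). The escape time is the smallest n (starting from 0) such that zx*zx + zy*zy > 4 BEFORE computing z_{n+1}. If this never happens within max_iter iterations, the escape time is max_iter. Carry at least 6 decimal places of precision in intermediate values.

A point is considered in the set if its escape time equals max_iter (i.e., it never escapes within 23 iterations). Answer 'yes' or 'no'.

z_0 = 0 + 0i, c = -1.1300 + -0.9460i
Iter 1: z = -1.1300 + -0.9460i, |z|^2 = 2.1718
Iter 2: z = -0.7480 + 1.1920i, |z|^2 = 1.9803
Iter 3: z = -1.9912 + -2.7292i, |z|^2 = 11.4136
Escaped at iteration 3

Answer: no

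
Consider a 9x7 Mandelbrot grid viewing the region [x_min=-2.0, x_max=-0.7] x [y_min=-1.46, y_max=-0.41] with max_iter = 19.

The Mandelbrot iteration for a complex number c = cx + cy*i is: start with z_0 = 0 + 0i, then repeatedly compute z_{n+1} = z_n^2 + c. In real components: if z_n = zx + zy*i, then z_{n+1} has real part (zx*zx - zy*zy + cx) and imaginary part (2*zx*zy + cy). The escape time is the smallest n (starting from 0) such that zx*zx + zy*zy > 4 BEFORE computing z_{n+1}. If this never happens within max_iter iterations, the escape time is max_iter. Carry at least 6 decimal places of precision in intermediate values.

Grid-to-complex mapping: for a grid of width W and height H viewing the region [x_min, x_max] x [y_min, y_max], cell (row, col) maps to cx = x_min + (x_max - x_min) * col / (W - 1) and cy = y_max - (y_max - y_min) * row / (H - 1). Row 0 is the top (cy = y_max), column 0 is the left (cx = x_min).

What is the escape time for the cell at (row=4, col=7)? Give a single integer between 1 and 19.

Answer: 3

Derivation:
z_0 = 0 + 0i, c = -0.8625 + -1.1100i
Iter 1: z = -0.8625 + -1.1100i, |z|^2 = 1.9760
Iter 2: z = -1.3507 + 0.8048i, |z|^2 = 2.4720
Iter 3: z = 0.3143 + -3.2839i, |z|^2 = 10.8830
Escaped at iteration 3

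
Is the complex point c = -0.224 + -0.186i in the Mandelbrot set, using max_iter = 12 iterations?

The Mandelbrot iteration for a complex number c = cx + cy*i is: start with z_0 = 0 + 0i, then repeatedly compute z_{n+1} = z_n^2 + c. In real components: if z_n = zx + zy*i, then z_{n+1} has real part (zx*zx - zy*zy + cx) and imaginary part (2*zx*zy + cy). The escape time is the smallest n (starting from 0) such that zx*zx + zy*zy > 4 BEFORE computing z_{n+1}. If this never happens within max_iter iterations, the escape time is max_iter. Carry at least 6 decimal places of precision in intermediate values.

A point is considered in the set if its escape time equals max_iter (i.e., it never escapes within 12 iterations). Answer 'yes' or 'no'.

Answer: yes

Derivation:
z_0 = 0 + 0i, c = -0.2240 + -0.1860i
Iter 1: z = -0.2240 + -0.1860i, |z|^2 = 0.0848
Iter 2: z = -0.2084 + -0.1027i, |z|^2 = 0.0540
Iter 3: z = -0.1911 + -0.1432i, |z|^2 = 0.0570
Iter 4: z = -0.2080 + -0.1313i, |z|^2 = 0.0605
Iter 5: z = -0.1980 + -0.1314i, |z|^2 = 0.0565
Iter 6: z = -0.2021 + -0.1340i, |z|^2 = 0.0588
Iter 7: z = -0.2011 + -0.1319i, |z|^2 = 0.0578
Iter 8: z = -0.2009 + -0.1330i, |z|^2 = 0.0581
Iter 9: z = -0.2013 + -0.1326i, |z|^2 = 0.0581
Iter 10: z = -0.2011 + -0.1326i, |z|^2 = 0.0580
Iter 11: z = -0.2012 + -0.1327i, |z|^2 = 0.0581
Did not escape in 12 iterations → in set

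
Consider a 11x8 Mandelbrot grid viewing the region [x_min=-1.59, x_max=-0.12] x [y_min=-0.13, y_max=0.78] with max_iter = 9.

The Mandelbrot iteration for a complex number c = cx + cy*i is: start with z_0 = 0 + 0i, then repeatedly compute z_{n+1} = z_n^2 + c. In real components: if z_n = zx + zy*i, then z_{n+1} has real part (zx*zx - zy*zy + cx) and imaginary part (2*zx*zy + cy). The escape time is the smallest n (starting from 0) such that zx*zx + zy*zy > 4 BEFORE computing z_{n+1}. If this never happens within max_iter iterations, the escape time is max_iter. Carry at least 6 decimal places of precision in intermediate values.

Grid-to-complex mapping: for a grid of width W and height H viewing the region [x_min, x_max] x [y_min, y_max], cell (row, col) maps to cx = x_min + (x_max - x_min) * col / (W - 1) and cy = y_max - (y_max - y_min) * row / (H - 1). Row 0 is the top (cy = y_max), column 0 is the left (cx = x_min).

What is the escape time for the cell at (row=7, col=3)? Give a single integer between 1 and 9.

Answer: 9

Derivation:
z_0 = 0 + 0i, c = -1.1490 + -0.1300i
Iter 1: z = -1.1490 + -0.1300i, |z|^2 = 1.3371
Iter 2: z = 0.1543 + 0.1687i, |z|^2 = 0.0523
Iter 3: z = -1.1537 + -0.0779i, |z|^2 = 1.3370
Iter 4: z = 0.1759 + 0.0498i, |z|^2 = 0.0334
Iter 5: z = -1.1206 + -0.1125i, |z|^2 = 1.2683
Iter 6: z = 0.0940 + 0.1221i, |z|^2 = 0.0237
Iter 7: z = -1.1551 + -0.1071i, |z|^2 = 1.3457
Iter 8: z = 0.1737 + 0.1173i, |z|^2 = 0.0439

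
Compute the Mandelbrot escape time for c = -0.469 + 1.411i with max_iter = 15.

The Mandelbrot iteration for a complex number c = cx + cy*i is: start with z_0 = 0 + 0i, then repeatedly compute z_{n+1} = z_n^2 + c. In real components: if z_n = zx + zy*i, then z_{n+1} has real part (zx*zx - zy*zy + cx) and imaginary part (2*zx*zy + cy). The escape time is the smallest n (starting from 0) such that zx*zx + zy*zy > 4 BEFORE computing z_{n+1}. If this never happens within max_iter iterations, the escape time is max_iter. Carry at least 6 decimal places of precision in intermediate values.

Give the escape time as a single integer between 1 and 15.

z_0 = 0 + 0i, c = -0.4690 + 1.4110i
Iter 1: z = -0.4690 + 1.4110i, |z|^2 = 2.2109
Iter 2: z = -2.2400 + 0.0875i, |z|^2 = 5.0251
Escaped at iteration 2

Answer: 2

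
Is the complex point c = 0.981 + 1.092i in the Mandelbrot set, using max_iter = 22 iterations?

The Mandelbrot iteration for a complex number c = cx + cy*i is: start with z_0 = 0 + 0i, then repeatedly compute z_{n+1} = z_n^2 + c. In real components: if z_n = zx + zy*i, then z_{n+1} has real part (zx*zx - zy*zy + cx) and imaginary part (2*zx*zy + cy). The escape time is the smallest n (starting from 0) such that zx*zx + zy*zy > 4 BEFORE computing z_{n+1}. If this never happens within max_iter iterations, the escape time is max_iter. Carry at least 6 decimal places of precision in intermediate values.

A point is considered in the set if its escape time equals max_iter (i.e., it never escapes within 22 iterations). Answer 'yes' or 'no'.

Answer: no

Derivation:
z_0 = 0 + 0i, c = 0.9810 + 1.0920i
Iter 1: z = 0.9810 + 1.0920i, |z|^2 = 2.1548
Iter 2: z = 0.7509 + 3.2345i, |z|^2 = 11.0259
Escaped at iteration 2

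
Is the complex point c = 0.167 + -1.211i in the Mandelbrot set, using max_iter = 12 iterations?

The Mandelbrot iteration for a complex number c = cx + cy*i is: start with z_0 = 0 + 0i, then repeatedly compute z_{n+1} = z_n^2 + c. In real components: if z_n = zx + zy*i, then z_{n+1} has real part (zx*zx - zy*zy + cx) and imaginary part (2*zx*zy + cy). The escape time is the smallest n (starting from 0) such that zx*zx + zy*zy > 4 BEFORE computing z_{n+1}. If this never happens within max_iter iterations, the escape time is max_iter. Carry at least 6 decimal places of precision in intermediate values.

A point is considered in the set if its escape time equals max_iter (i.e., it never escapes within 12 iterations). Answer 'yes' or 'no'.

Answer: no

Derivation:
z_0 = 0 + 0i, c = 0.1670 + -1.2110i
Iter 1: z = 0.1670 + -1.2110i, |z|^2 = 1.4944
Iter 2: z = -1.2716 + -1.6155i, |z|^2 = 4.2268
Escaped at iteration 2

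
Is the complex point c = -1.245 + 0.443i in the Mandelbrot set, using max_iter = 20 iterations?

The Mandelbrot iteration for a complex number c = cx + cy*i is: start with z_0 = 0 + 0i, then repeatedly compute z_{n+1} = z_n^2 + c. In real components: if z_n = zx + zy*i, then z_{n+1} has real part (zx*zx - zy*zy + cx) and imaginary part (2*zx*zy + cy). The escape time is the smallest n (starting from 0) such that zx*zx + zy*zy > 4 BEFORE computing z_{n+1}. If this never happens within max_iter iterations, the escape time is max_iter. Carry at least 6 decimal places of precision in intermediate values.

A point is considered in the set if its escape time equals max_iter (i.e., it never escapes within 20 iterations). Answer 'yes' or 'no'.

z_0 = 0 + 0i, c = -1.2450 + 0.4430i
Iter 1: z = -1.2450 + 0.4430i, |z|^2 = 1.7463
Iter 2: z = 0.1088 + -0.6601i, |z|^2 = 0.4475
Iter 3: z = -1.6689 + 0.2994i, |z|^2 = 2.8747
Iter 4: z = 1.4505 + -0.5563i, |z|^2 = 2.4133
Iter 5: z = 0.5493 + -1.1708i, |z|^2 = 1.6726
Iter 6: z = -2.3141 + -0.8433i, |z|^2 = 6.0660
Escaped at iteration 6

Answer: no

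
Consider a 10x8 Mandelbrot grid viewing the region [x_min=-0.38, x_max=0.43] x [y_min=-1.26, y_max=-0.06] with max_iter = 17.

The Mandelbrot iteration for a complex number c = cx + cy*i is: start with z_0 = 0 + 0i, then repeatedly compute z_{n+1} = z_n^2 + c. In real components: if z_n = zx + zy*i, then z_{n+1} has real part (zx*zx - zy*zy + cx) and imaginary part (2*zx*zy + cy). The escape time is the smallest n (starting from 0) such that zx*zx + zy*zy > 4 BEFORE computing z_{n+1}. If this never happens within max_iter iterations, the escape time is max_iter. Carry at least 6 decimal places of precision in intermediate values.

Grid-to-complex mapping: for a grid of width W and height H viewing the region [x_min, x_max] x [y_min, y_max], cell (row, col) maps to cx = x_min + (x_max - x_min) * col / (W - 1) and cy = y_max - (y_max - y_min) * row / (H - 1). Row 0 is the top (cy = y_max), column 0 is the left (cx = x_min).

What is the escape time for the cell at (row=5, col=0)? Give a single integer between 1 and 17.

z_0 = 0 + 0i, c = -0.3800 + -0.9171i
Iter 1: z = -0.3800 + -0.9171i, |z|^2 = 0.9856
Iter 2: z = -1.0768 + -0.2201i, |z|^2 = 1.2078
Iter 3: z = 0.7309 + -0.4431i, |z|^2 = 0.7306
Iter 4: z = -0.0421 + -1.5649i, |z|^2 = 2.4508
Iter 5: z = -2.8273 + -0.7854i, |z|^2 = 8.6104
Escaped at iteration 5

Answer: 5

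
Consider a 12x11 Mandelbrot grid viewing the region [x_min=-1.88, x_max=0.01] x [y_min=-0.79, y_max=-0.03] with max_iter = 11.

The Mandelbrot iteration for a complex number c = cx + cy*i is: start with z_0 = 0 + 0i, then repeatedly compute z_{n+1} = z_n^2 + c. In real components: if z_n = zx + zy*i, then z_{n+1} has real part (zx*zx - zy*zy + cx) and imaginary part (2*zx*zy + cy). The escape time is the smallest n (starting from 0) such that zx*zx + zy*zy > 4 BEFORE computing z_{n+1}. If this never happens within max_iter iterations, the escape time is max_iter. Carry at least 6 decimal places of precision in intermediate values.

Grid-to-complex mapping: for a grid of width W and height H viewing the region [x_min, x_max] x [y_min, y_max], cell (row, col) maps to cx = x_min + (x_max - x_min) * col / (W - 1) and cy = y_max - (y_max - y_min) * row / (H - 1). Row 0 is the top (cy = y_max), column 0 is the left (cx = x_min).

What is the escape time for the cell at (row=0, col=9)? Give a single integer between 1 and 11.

Answer: 11

Derivation:
z_0 = 0 + 0i, c = -0.3336 + -0.0300i
Iter 1: z = -0.3336 + -0.0300i, |z|^2 = 0.1122
Iter 2: z = -0.2232 + -0.0100i, |z|^2 = 0.0499
Iter 3: z = -0.2839 + -0.0255i, |z|^2 = 0.0813
Iter 4: z = -0.2537 + -0.0155i, |z|^2 = 0.0646
Iter 5: z = -0.2695 + -0.0221i, |z|^2 = 0.0731
Iter 6: z = -0.2615 + -0.0181i, |z|^2 = 0.0687
Iter 7: z = -0.2656 + -0.0206i, |z|^2 = 0.0710
Iter 8: z = -0.2635 + -0.0191i, |z|^2 = 0.0698
Iter 9: z = -0.2646 + -0.0199i, |z|^2 = 0.0704
Iter 10: z = -0.2640 + -0.0194i, |z|^2 = 0.0701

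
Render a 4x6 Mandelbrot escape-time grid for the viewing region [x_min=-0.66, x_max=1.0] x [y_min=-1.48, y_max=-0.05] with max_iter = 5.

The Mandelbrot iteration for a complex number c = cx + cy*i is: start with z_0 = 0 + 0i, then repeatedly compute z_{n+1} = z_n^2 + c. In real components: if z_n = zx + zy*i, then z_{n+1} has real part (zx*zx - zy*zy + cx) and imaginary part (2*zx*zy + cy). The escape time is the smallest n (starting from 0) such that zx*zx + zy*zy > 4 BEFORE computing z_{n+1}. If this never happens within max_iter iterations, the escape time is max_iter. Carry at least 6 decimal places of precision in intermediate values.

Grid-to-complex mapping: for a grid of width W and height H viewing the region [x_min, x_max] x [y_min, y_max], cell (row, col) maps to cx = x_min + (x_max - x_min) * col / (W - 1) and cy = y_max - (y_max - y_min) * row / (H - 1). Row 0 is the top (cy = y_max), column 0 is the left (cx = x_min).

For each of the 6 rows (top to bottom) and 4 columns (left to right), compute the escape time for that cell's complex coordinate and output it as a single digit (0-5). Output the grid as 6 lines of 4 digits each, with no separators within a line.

(row=0, col=0): c = -0.6600 + -0.0500i → escape time 5
(row=0, col=1): c = -0.1067 + -0.0500i → escape time 5
(row=0, col=2): c = 0.4467 + -0.0500i → escape time 5
(row=0, col=3): c = 1.0000 + -0.0500i → escape time 2
(row=1, col=0): c = -0.6600 + -0.3360i → escape time 5
(row=1, col=1): c = -0.1067 + -0.3360i → escape time 5
(row=1, col=2): c = 0.4467 + -0.3360i → escape time 5
(row=1, col=3): c = 1.0000 + -0.3360i → escape time 2
(row=2, col=0): c = -0.6600 + -0.6220i → escape time 5
(row=2, col=1): c = -0.1067 + -0.6220i → escape time 5
(row=2, col=2): c = 0.4467 + -0.6220i → escape time 5
(row=2, col=3): c = 1.0000 + -0.6220i → escape time 2
(row=3, col=0): c = -0.6600 + -0.9080i → escape time 4
(row=3, col=1): c = -0.1067 + -0.9080i → escape time 5
(row=3, col=2): c = 0.4467 + -0.9080i → escape time 3
(row=3, col=3): c = 1.0000 + -0.9080i → escape time 2
(row=4, col=0): c = -0.6600 + -1.1940i → escape time 3
(row=4, col=1): c = -0.1067 + -1.1940i → escape time 3
(row=4, col=2): c = 0.4467 + -1.1940i → escape time 2
(row=4, col=3): c = 1.0000 + -1.1940i → escape time 2
(row=5, col=0): c = -0.6600 + -1.4800i → escape time 2
(row=5, col=1): c = -0.1067 + -1.4800i → escape time 2
(row=5, col=2): c = 0.4467 + -1.4800i → escape time 2
(row=5, col=3): c = 1.0000 + -1.4800i → escape time 2

Answer: 5552
5552
5552
4532
3322
2222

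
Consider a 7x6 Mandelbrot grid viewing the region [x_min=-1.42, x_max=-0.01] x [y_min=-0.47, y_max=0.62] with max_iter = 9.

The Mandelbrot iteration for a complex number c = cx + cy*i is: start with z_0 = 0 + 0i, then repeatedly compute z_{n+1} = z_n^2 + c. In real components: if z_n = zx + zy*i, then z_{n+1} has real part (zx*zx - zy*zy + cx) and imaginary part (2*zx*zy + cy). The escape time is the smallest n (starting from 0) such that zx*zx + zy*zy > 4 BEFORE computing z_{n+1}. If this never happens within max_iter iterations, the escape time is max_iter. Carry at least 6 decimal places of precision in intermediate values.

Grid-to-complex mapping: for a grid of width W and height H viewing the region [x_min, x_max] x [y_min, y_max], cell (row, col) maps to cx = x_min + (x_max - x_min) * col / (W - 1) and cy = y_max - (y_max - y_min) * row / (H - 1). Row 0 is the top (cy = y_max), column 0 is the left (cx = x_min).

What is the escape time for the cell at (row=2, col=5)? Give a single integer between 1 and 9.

z_0 = 0 + 0i, c = -0.2450 + 0.1840i
Iter 1: z = -0.2450 + 0.1840i, |z|^2 = 0.0939
Iter 2: z = -0.2188 + 0.0938i, |z|^2 = 0.0567
Iter 3: z = -0.2059 + 0.1429i, |z|^2 = 0.0628
Iter 4: z = -0.2230 + 0.1251i, |z|^2 = 0.0654
Iter 5: z = -0.2109 + 0.1282i, |z|^2 = 0.0609
Iter 6: z = -0.2169 + 0.1299i, |z|^2 = 0.0639
Iter 7: z = -0.2148 + 0.1276i, |z|^2 = 0.0624
Iter 8: z = -0.2151 + 0.1292i, |z|^2 = 0.0630

Answer: 9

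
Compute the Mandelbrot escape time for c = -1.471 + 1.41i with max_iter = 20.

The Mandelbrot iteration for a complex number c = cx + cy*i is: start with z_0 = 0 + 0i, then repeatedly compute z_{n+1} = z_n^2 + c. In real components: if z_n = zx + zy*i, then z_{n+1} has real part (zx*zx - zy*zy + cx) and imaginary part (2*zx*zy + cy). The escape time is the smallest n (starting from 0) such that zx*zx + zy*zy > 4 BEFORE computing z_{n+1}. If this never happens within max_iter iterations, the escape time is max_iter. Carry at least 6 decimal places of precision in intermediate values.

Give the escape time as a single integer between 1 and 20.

Answer: 1

Derivation:
z_0 = 0 + 0i, c = -1.4710 + 1.4100i
Iter 1: z = -1.4710 + 1.4100i, |z|^2 = 4.1519
Escaped at iteration 1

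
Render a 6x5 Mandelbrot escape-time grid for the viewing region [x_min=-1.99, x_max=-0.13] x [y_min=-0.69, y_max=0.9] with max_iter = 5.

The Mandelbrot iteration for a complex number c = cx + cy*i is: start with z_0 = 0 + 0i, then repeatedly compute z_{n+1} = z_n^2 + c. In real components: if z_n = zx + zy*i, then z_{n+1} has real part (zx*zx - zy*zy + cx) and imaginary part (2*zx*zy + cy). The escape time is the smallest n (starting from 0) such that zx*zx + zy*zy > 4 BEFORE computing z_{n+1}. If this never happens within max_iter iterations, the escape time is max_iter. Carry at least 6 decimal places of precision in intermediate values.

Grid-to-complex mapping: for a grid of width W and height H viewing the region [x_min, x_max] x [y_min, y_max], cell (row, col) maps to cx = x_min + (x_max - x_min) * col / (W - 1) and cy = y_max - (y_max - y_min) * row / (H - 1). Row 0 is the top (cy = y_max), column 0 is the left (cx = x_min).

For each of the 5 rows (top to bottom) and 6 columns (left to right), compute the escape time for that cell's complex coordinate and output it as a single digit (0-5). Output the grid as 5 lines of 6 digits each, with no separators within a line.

Answer: 123345
134555
355555
145555
133455

Derivation:
(row=0, col=0): c = -1.9900 + 0.9000i → escape time 1
(row=0, col=1): c = -1.6180 + 0.9000i → escape time 2
(row=0, col=2): c = -1.2460 + 0.9000i → escape time 3
(row=0, col=3): c = -0.8740 + 0.9000i → escape time 3
(row=0, col=4): c = -0.5020 + 0.9000i → escape time 4
(row=0, col=5): c = -0.1300 + 0.9000i → escape time 5
(row=1, col=0): c = -1.9900 + 0.5025i → escape time 1
(row=1, col=1): c = -1.6180 + 0.5025i → escape time 3
(row=1, col=2): c = -1.2460 + 0.5025i → escape time 4
(row=1, col=3): c = -0.8740 + 0.5025i → escape time 5
(row=1, col=4): c = -0.5020 + 0.5025i → escape time 5
(row=1, col=5): c = -0.1300 + 0.5025i → escape time 5
(row=2, col=0): c = -1.9900 + 0.1050i → escape time 3
(row=2, col=1): c = -1.6180 + 0.1050i → escape time 5
(row=2, col=2): c = -1.2460 + 0.1050i → escape time 5
(row=2, col=3): c = -0.8740 + 0.1050i → escape time 5
(row=2, col=4): c = -0.5020 + 0.1050i → escape time 5
(row=2, col=5): c = -0.1300 + 0.1050i → escape time 5
(row=3, col=0): c = -1.9900 + -0.2925i → escape time 1
(row=3, col=1): c = -1.6180 + -0.2925i → escape time 4
(row=3, col=2): c = -1.2460 + -0.2925i → escape time 5
(row=3, col=3): c = -0.8740 + -0.2925i → escape time 5
(row=3, col=4): c = -0.5020 + -0.2925i → escape time 5
(row=3, col=5): c = -0.1300 + -0.2925i → escape time 5
(row=4, col=0): c = -1.9900 + -0.6900i → escape time 1
(row=4, col=1): c = -1.6180 + -0.6900i → escape time 3
(row=4, col=2): c = -1.2460 + -0.6900i → escape time 3
(row=4, col=3): c = -0.8740 + -0.6900i → escape time 4
(row=4, col=4): c = -0.5020 + -0.6900i → escape time 5
(row=4, col=5): c = -0.1300 + -0.6900i → escape time 5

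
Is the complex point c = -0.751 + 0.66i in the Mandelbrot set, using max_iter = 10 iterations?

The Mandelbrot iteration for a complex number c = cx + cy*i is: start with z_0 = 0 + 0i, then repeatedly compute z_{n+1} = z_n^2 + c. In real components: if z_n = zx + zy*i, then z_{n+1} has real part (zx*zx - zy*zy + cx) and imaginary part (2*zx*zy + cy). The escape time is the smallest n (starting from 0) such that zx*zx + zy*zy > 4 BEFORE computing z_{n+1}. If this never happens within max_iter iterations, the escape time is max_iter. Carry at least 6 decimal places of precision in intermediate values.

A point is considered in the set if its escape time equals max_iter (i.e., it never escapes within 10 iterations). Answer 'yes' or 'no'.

z_0 = 0 + 0i, c = -0.7510 + 0.6600i
Iter 1: z = -0.7510 + 0.6600i, |z|^2 = 0.9996
Iter 2: z = -0.6226 + -0.3313i, |z|^2 = 0.4974
Iter 3: z = -0.4731 + 1.0726i, |z|^2 = 1.3742
Iter 4: z = -1.6775 + -0.3549i, |z|^2 = 2.9401
Iter 5: z = 1.9371 + 1.8509i, |z|^2 = 7.1780
Escaped at iteration 5

Answer: no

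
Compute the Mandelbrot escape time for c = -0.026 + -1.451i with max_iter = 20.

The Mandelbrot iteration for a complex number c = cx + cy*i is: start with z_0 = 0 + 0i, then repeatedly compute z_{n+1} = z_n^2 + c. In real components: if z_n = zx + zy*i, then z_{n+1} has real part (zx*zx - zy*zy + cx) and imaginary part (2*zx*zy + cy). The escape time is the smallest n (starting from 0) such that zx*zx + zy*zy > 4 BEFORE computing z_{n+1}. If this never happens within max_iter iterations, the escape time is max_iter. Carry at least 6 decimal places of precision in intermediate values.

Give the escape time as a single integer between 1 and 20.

z_0 = 0 + 0i, c = -0.0260 + -1.4510i
Iter 1: z = -0.0260 + -1.4510i, |z|^2 = 2.1061
Iter 2: z = -2.1307 + -1.3755i, |z|^2 = 6.4321
Escaped at iteration 2

Answer: 2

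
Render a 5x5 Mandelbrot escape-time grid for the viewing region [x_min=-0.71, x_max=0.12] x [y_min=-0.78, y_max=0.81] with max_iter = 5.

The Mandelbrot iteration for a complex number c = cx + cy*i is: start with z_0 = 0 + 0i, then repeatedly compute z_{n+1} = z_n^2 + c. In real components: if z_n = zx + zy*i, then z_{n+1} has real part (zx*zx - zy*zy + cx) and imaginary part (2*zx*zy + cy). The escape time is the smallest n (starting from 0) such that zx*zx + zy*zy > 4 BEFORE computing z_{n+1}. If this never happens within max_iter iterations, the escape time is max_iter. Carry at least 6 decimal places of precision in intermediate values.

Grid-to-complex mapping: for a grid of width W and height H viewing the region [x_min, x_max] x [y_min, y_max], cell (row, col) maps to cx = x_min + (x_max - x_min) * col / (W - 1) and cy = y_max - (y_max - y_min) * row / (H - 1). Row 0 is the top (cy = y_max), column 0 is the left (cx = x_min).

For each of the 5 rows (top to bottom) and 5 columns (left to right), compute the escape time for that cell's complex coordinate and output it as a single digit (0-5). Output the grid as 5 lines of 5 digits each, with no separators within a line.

Answer: 45555
55555
55555
55555
45555

Derivation:
(row=0, col=0): c = -0.7100 + 0.8100i → escape time 4
(row=0, col=1): c = -0.5025 + 0.8100i → escape time 5
(row=0, col=2): c = -0.2950 + 0.8100i → escape time 5
(row=0, col=3): c = -0.0875 + 0.8100i → escape time 5
(row=0, col=4): c = 0.1200 + 0.8100i → escape time 5
(row=1, col=0): c = -0.7100 + 0.4125i → escape time 5
(row=1, col=1): c = -0.5025 + 0.4125i → escape time 5
(row=1, col=2): c = -0.2950 + 0.4125i → escape time 5
(row=1, col=3): c = -0.0875 + 0.4125i → escape time 5
(row=1, col=4): c = 0.1200 + 0.4125i → escape time 5
(row=2, col=0): c = -0.7100 + 0.0150i → escape time 5
(row=2, col=1): c = -0.5025 + 0.0150i → escape time 5
(row=2, col=2): c = -0.2950 + 0.0150i → escape time 5
(row=2, col=3): c = -0.0875 + 0.0150i → escape time 5
(row=2, col=4): c = 0.1200 + 0.0150i → escape time 5
(row=3, col=0): c = -0.7100 + -0.3825i → escape time 5
(row=3, col=1): c = -0.5025 + -0.3825i → escape time 5
(row=3, col=2): c = -0.2950 + -0.3825i → escape time 5
(row=3, col=3): c = -0.0875 + -0.3825i → escape time 5
(row=3, col=4): c = 0.1200 + -0.3825i → escape time 5
(row=4, col=0): c = -0.7100 + -0.7800i → escape time 4
(row=4, col=1): c = -0.5025 + -0.7800i → escape time 5
(row=4, col=2): c = -0.2950 + -0.7800i → escape time 5
(row=4, col=3): c = -0.0875 + -0.7800i → escape time 5
(row=4, col=4): c = 0.1200 + -0.7800i → escape time 5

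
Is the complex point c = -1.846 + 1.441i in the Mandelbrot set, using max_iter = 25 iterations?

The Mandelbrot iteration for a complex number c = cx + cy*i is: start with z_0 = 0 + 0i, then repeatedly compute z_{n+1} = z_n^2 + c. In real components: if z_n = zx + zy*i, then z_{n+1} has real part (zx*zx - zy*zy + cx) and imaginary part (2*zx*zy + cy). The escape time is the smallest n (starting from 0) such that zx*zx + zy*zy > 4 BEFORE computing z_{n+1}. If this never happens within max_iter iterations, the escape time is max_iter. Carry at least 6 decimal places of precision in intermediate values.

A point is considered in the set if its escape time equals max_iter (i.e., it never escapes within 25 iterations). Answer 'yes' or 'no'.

z_0 = 0 + 0i, c = -1.8460 + 1.4410i
Iter 1: z = -1.8460 + 1.4410i, |z|^2 = 5.4842
Escaped at iteration 1

Answer: no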